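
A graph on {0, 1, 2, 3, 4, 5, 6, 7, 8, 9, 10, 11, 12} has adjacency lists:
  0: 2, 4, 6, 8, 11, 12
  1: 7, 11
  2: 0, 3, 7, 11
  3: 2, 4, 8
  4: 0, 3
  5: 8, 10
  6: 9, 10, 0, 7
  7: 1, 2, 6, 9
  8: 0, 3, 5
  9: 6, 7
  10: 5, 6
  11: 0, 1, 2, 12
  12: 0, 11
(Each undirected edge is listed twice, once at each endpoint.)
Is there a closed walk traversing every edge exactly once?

No

Degrees: 0:6, 1:2, 2:4, 3:3, 4:2, 5:2, 6:4, 7:4, 8:3, 9:2, 10:2, 11:4, 12:2
3, 8 have odd degree; an Eulerian circuit needs every degree to be even, so none exists.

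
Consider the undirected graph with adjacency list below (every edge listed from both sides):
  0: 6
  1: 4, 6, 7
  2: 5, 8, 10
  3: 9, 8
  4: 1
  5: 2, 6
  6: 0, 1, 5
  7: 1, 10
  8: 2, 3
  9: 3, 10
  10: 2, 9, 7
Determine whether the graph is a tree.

No

The graph has 11 vertices and 12 edges.
Connected but with 12 > 10 edges, so it has a cycle and is not a tree.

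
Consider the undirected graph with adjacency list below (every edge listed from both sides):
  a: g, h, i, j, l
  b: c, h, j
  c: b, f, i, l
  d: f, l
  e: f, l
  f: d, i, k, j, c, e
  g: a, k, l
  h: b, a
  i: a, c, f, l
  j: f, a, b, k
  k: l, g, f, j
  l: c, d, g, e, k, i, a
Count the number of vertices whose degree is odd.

Degrees: a:5, b:3, c:4, d:2, e:2, f:6, g:3, h:2, i:4, j:4, k:4, l:7
Odd-degree vertices: a, b, g, l.

4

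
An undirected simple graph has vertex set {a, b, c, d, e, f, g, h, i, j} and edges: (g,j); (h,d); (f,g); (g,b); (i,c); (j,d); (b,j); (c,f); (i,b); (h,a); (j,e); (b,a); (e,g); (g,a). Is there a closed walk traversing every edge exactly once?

No

Degrees: a:3, b:4, c:2, d:2, e:2, f:2, g:5, h:2, i:2, j:4
a, g have odd degree; an Eulerian circuit needs every degree to be even, so none exists.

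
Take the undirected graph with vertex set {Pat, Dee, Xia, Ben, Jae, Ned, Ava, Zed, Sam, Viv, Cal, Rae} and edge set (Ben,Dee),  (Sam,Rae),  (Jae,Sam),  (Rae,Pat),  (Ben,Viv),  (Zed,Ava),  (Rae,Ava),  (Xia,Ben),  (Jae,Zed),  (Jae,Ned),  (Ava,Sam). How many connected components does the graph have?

Component: {Cal}
Component: {Dee, Xia, Ben, Viv}
Component: {Pat, Jae, Ned, Ava, Zed, Sam, Rae}

3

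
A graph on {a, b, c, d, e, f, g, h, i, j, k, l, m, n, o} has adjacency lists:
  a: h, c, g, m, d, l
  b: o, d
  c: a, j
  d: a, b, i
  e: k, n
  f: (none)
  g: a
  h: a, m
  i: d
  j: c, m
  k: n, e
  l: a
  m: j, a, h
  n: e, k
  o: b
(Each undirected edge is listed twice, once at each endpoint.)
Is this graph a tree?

No

|V| = 15, |E| = 15.
It splits into 3 components, so it cannot be a tree.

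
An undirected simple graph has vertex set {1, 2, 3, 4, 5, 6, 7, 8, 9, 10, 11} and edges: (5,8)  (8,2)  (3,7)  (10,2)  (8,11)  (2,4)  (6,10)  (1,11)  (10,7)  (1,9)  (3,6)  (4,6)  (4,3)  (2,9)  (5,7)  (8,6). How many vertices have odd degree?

4

Degrees: 1:2, 2:4, 3:3, 4:3, 5:2, 6:4, 7:3, 8:4, 9:2, 10:3, 11:2
Odd-degree vertices: 3, 4, 7, 10.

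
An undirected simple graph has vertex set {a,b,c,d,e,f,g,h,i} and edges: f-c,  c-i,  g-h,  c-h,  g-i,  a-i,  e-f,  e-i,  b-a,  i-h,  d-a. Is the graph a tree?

No

The graph has 9 vertices and 11 edges.
A tree on 9 vertices has exactly 8 edges; this graph has 11, so it contains a cycle and is not a tree.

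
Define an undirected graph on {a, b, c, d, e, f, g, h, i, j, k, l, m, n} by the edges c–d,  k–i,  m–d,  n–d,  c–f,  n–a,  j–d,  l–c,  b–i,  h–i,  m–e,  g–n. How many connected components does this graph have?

Component: {b, h, i, k}
Component: {a, c, d, e, f, g, j, l, m, n}

2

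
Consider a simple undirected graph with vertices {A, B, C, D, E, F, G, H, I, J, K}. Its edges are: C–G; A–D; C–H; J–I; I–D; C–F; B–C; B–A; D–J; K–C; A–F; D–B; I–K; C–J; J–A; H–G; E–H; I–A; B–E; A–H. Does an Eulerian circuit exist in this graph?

Degrees: A:6, B:4, C:6, D:4, E:2, F:2, G:2, H:4, I:4, J:4, K:2
Every vertex has even degree and the edges form a single connected piece, so an Eulerian circuit exists.

Yes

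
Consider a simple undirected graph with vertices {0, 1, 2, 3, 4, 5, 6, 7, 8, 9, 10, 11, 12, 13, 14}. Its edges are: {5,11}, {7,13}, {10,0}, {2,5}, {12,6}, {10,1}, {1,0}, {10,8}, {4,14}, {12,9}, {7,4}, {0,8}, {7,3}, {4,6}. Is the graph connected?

No

Component: {2, 5, 11}
Component: {0, 1, 8, 10}
Component: {3, 4, 6, 7, 9, 12, 13, 14}
No edge joins these 3 groups, so the graph is disconnected.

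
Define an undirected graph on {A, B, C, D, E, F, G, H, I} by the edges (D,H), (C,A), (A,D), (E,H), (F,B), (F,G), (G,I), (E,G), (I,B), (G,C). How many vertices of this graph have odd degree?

0

Degrees: A:2, B:2, C:2, D:2, E:2, F:2, G:4, H:2, I:2
Odd-degree vertices: none.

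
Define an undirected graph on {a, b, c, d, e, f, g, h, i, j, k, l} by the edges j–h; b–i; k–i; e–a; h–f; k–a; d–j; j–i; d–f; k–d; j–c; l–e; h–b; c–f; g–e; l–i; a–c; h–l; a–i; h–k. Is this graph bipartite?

k-a-c-f-h-k is an odd cycle (length 5), and a bipartite graph can contain only even cycles.

No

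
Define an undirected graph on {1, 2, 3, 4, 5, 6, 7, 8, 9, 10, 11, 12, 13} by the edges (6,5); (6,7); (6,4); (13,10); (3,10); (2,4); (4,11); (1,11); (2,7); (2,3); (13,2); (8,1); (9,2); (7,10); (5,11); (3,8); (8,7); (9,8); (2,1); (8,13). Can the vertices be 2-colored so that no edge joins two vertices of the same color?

Color {2, 6, 8, 10, 11, 12} black and {1, 3, 4, 5, 7, 9, 13} white. No edge joins two same-colored vertices, so the graph is bipartite.

Yes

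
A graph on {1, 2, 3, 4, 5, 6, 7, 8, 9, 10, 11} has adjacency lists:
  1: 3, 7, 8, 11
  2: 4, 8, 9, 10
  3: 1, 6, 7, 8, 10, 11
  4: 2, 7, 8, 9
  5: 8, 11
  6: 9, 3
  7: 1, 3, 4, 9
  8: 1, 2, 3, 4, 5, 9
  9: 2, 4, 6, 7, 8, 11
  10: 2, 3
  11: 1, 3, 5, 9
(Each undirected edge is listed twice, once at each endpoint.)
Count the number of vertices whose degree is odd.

Degrees: 1:4, 2:4, 3:6, 4:4, 5:2, 6:2, 7:4, 8:6, 9:6, 10:2, 11:4
Odd-degree vertices: none.

0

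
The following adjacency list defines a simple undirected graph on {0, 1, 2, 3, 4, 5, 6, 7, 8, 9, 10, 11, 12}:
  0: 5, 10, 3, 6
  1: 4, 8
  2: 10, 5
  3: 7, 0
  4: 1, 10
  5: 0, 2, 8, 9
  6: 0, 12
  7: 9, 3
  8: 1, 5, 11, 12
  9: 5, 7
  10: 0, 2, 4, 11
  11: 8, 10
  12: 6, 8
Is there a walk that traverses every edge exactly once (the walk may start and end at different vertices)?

Yes

Degrees: 0:4, 1:2, 2:2, 3:2, 4:2, 5:4, 6:2, 7:2, 8:4, 9:2, 10:4, 11:2, 12:2
Odd-degree vertices: none (0 total).
With 0 odd-degree vertices and all edges in one connected piece, an Eulerian trail exists.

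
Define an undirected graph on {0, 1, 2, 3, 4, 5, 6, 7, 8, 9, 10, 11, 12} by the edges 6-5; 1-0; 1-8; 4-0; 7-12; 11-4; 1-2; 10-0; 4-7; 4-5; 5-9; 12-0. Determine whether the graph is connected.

Component: {3}
Component: {0, 1, 2, 4, 5, 6, 7, 8, 9, 10, 11, 12}
No edge joins these 2 groups, so the graph is disconnected.

No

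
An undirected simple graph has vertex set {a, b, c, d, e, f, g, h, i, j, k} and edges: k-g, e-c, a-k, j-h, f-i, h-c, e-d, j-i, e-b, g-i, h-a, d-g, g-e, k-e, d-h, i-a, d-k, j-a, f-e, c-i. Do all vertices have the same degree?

Degrees: a:4, b:1, c:3, d:4, e:6, f:2, g:4, h:4, i:5, j:3, k:4
Degrees are not all equal (e.g. deg(b)=1 but deg(e)=6); not regular.

No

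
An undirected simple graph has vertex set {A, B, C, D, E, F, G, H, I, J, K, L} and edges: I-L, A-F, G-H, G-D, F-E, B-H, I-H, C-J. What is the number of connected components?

4

Component: {K}
Component: {C, J}
Component: {A, E, F}
Component: {B, D, G, H, I, L}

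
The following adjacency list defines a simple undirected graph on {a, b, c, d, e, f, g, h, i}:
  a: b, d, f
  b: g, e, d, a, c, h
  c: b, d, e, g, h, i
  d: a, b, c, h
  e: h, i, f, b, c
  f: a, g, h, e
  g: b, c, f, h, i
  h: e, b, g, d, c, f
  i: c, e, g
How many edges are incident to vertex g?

5

Neighbors of g: b, c, f, h, i.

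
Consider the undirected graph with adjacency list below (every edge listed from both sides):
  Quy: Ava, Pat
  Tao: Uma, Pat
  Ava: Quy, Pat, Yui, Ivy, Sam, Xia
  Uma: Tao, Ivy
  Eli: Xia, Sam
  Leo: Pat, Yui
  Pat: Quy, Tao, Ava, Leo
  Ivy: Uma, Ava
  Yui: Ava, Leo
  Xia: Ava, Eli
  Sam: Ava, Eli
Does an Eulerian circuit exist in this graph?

Yes

Degrees: Quy:2, Tao:2, Ava:6, Uma:2, Eli:2, Leo:2, Pat:4, Ivy:2, Yui:2, Xia:2, Sam:2
All degrees are even and the non-isolated vertices are connected — an Eulerian circuit exists.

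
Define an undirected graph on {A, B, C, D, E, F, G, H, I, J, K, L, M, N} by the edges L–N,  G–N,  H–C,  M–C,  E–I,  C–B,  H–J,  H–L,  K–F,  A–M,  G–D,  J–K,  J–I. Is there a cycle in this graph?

No

The graph has 14 vertices, 13 edges, and 1 connected component.
Since 13 = 14 - 1, the graph is a forest and contains no cycle.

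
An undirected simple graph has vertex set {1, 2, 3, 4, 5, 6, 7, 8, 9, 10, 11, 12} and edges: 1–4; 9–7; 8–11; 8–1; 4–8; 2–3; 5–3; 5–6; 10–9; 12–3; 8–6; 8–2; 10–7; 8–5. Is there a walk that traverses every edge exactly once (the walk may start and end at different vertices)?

No

Degrees: 1:2, 2:2, 3:3, 4:2, 5:3, 6:2, 7:2, 8:6, 9:2, 10:2, 11:1, 12:1
Odd-degree vertices: 3, 5, 11, 12 (4 total).
With 4 odd-degree vertices (more than two), no single trail can use every edge.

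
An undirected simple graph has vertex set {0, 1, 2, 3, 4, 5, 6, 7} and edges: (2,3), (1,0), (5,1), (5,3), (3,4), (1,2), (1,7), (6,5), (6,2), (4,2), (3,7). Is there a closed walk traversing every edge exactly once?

Degrees: 0:1, 1:4, 2:4, 3:4, 4:2, 5:3, 6:2, 7:2
0, 5 have odd degree; an Eulerian circuit needs every degree to be even, so none exists.

No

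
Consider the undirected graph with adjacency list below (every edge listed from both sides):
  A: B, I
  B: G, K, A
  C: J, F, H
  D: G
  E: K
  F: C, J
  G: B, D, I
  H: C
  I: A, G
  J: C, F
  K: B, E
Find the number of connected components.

Component: {C, F, H, J}
Component: {A, B, D, E, G, I, K}

2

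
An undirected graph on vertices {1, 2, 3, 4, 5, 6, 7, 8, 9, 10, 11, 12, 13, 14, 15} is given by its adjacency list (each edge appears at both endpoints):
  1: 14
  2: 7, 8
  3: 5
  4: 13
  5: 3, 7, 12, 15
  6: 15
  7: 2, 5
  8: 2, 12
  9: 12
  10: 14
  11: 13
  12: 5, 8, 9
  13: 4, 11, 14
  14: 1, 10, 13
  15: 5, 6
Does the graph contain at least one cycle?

|V| = 15, |E| = 14, number of components = 2.
One cycle is 2-7-5-12-8-2.

Yes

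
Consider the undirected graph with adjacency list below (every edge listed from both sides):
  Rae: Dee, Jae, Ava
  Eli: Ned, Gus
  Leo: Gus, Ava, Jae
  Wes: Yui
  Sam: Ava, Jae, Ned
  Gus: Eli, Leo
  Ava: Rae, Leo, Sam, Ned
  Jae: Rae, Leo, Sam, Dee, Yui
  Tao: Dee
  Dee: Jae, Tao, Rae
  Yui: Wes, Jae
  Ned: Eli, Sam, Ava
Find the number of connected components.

1

Component: {Rae, Eli, Leo, Wes, Sam, Gus, Ava, Jae, Tao, Dee, Yui, Ned}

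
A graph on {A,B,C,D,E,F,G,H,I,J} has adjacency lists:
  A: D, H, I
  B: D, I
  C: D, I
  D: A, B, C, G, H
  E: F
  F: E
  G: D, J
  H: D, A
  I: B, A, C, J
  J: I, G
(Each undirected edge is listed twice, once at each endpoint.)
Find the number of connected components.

2

Component: {E, F}
Component: {A, B, C, D, G, H, I, J}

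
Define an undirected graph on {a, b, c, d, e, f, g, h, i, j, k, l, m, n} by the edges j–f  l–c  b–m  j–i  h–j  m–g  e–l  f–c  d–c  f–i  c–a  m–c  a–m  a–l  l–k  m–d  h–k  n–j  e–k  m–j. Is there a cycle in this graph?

The graph has 14 vertices, 20 edges, and 1 connected component.
One cycle is l-c-m-j-h-k-l.

Yes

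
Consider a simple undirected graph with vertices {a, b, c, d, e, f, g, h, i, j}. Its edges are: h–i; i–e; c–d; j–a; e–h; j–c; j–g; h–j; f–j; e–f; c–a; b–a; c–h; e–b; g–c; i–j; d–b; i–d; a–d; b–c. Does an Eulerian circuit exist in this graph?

Yes

Degrees: a:4, b:4, c:6, d:4, e:4, f:2, g:2, h:4, i:4, j:6
Every vertex has even degree and the edges form a single connected piece, so an Eulerian circuit exists.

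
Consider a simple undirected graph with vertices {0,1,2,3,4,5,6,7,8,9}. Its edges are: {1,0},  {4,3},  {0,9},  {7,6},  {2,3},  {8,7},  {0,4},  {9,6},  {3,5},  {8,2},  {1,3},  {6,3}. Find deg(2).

2

Neighbors of 2: 3, 8.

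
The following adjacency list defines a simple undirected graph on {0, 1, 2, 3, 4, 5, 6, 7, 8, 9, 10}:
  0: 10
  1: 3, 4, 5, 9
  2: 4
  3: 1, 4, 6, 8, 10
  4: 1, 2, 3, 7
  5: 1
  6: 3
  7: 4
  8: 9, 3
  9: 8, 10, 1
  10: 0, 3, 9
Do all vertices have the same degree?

No

Degrees: 0:1, 1:4, 2:1, 3:5, 4:4, 5:1, 6:1, 7:1, 8:2, 9:3, 10:3
Degrees are not all equal (e.g. deg(0)=1 but deg(3)=5); not regular.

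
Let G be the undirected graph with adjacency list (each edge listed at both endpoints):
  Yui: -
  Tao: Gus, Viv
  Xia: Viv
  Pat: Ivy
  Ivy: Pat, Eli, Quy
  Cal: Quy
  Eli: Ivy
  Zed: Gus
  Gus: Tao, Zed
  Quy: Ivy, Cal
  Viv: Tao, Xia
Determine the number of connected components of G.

3

Component: {Yui}
Component: {Tao, Xia, Zed, Gus, Viv}
Component: {Pat, Ivy, Cal, Eli, Quy}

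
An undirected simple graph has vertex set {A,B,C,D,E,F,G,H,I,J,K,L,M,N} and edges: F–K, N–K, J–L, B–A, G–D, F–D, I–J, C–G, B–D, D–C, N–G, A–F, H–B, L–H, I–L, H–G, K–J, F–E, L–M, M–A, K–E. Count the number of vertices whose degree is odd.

Degrees: A:3, B:3, C:2, D:4, E:2, F:4, G:4, H:3, I:2, J:3, K:4, L:4, M:2, N:2
Odd-degree vertices: A, B, H, J.

4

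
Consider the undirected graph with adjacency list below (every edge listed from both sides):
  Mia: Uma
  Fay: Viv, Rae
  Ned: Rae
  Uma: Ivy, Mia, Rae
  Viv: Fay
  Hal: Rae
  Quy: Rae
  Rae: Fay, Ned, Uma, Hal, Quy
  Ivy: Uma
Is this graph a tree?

|V| = 9, |E| = 8.
Connected and |E| = |V| - 1, which characterizes a tree.

Yes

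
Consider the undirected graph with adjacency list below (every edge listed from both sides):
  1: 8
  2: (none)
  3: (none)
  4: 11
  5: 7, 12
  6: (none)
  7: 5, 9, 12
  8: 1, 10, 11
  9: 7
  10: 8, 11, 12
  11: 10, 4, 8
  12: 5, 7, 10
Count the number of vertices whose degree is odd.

8

Degrees: 1:1, 2:0, 3:0, 4:1, 5:2, 6:0, 7:3, 8:3, 9:1, 10:3, 11:3, 12:3
Odd-degree vertices: 1, 4, 7, 8, 9, 10, 11, 12.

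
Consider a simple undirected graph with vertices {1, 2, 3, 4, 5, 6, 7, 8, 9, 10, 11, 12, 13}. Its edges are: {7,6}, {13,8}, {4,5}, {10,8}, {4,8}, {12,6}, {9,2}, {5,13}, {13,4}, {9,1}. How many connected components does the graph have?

Component: {3}
Component: {11}
Component: {1, 2, 9}
Component: {6, 7, 12}
Component: {4, 5, 8, 10, 13}

5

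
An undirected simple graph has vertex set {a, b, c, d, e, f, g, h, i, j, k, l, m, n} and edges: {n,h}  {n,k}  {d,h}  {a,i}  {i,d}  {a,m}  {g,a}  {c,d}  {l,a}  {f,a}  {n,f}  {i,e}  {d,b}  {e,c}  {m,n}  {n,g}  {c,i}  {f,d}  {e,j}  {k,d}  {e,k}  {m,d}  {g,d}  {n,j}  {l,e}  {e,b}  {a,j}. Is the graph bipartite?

c-i-d-c is an odd cycle (length 3), and a bipartite graph can contain only even cycles.

No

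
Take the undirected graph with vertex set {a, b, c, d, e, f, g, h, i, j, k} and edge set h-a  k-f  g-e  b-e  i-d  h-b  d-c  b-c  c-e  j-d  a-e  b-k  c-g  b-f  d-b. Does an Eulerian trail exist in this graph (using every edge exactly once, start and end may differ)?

Degrees: a:2, b:6, c:4, d:4, e:4, f:2, g:2, h:2, i:1, j:1, k:2
Odd-degree vertices: i, j (2 total).
The non-isolated vertices are connected and exactly 2 have odd degree, so an Eulerian trail exists (from i to j).

Yes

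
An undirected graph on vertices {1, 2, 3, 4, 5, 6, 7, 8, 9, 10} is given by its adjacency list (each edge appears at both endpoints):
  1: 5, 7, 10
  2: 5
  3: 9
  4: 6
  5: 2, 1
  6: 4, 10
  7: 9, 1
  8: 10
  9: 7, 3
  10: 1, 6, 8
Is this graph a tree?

Yes

|V| = 10, |E| = 9.
It is connected with exactly 9 edges, hence acyclic — it is a tree.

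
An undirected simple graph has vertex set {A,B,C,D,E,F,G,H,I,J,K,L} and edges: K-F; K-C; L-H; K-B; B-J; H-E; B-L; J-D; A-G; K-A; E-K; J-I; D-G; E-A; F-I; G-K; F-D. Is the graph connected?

Starting from A and exploring outward reaches every vertex (A, E, G, K, H, D, F, C, B, L, J, I); the graph is connected.

Yes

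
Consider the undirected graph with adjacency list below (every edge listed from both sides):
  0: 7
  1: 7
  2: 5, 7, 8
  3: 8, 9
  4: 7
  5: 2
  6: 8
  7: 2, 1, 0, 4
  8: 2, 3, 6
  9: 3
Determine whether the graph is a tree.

Yes

|V| = 10, |E| = 9.
It is connected with exactly 9 edges, hence acyclic — it is a tree.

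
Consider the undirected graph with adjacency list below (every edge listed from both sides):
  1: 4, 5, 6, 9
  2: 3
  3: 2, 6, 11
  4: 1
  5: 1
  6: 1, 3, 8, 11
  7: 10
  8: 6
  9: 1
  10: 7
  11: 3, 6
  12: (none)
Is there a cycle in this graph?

The graph has 12 vertices, 10 edges, and 3 connected components.
One cycle is 6-3-11-6.

Yes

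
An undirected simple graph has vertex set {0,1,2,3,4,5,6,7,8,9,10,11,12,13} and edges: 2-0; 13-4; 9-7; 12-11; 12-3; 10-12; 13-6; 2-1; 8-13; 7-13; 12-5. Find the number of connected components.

Component: {0, 1, 2}
Component: {3, 5, 10, 11, 12}
Component: {4, 6, 7, 8, 9, 13}

3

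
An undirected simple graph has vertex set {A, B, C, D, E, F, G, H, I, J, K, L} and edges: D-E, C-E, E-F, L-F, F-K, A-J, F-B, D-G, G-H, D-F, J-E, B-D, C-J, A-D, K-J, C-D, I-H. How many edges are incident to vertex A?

Neighbors of A: D, J.

2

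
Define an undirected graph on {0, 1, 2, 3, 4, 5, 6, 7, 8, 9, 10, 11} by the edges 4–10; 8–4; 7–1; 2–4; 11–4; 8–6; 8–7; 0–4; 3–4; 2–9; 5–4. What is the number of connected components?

Component: {0, 1, 2, 3, 4, 5, 6, 7, 8, 9, 10, 11}

1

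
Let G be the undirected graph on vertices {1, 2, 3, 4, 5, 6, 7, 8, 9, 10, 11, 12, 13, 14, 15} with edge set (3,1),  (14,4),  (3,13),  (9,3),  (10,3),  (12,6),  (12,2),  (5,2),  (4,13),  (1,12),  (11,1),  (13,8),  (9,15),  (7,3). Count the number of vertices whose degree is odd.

Degrees: 1:3, 2:2, 3:5, 4:2, 5:1, 6:1, 7:1, 8:1, 9:2, 10:1, 11:1, 12:3, 13:3, 14:1, 15:1
Odd-degree vertices: 1, 3, 5, 6, 7, 8, 10, 11, 12, 13, 14, 15.

12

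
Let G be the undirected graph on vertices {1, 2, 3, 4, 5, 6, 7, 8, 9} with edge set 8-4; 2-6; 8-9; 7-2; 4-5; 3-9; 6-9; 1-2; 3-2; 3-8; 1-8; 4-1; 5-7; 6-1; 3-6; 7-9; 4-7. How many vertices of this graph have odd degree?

Degrees: 1:4, 2:4, 3:4, 4:4, 5:2, 6:4, 7:4, 8:4, 9:4
Odd-degree vertices: none.

0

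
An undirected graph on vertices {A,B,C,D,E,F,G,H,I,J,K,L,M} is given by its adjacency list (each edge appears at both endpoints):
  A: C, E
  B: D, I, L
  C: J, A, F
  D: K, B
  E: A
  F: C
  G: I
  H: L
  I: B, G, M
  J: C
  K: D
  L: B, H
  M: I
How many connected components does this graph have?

2

Component: {A, C, E, F, J}
Component: {B, D, G, H, I, K, L, M}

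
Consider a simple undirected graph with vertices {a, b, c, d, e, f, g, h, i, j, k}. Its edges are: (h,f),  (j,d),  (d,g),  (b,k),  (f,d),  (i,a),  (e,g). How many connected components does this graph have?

Component: {c}
Component: {a, i}
Component: {b, k}
Component: {d, e, f, g, h, j}

4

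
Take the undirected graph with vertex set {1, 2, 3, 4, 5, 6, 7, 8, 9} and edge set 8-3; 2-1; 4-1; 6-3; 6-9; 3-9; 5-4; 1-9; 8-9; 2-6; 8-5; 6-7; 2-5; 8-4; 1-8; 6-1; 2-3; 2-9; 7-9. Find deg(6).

5

Neighbors of 6: 1, 2, 3, 7, 9.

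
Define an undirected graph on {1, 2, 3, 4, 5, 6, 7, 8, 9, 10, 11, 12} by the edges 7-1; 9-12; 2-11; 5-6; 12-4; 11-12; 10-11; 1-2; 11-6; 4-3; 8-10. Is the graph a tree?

Yes

The graph has 12 vertices and 11 edges.
It is connected with exactly 11 edges, hence acyclic — it is a tree.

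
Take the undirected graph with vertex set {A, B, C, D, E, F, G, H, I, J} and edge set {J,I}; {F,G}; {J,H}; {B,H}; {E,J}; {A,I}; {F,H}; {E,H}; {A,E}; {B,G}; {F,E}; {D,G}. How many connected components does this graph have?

Component: {C}
Component: {A, B, D, E, F, G, H, I, J}

2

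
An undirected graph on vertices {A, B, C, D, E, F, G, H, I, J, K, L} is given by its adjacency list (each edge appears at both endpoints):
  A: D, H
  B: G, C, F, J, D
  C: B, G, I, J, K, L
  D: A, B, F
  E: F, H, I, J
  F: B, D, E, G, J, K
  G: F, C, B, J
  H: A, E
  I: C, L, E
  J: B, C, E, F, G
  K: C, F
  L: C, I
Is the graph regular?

No

Degrees: A:2, B:5, C:6, D:3, E:4, F:6, G:4, H:2, I:3, J:5, K:2, L:2
Degrees are not all equal (e.g. deg(A)=2 but deg(C)=6); not regular.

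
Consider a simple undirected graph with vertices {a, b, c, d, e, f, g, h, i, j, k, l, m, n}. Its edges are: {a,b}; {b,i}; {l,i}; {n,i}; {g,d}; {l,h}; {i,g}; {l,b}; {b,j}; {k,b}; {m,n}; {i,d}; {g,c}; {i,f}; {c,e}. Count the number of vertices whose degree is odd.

Degrees: a:1, b:5, c:2, d:2, e:1, f:1, g:3, h:1, i:6, j:1, k:1, l:3, m:1, n:2
Odd-degree vertices: a, b, e, f, g, h, j, k, l, m.

10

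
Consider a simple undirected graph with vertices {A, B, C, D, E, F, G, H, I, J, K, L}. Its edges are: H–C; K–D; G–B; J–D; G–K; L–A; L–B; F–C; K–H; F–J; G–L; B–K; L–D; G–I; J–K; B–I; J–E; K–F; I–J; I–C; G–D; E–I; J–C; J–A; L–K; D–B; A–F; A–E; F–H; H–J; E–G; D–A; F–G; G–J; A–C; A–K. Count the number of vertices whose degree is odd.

Degrees: A:7, B:5, C:5, D:6, E:4, F:6, G:8, H:4, I:5, J:9, K:8, L:5
Odd-degree vertices: A, B, C, I, J, L.

6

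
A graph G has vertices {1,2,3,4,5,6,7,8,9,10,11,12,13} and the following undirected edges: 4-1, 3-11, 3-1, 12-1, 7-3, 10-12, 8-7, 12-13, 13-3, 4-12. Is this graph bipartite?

No

1-4-12-1 is an odd cycle (length 3), and a bipartite graph can contain only even cycles.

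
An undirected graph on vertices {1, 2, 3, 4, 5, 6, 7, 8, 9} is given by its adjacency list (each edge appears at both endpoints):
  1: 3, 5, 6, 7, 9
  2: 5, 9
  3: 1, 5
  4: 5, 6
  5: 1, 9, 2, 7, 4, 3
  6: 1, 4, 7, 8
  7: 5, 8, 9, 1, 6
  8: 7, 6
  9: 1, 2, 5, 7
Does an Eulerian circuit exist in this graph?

No

Degrees: 1:5, 2:2, 3:2, 4:2, 5:6, 6:4, 7:5, 8:2, 9:4
Vertices with odd degree: 1, 7. An Eulerian circuit requires all degrees even.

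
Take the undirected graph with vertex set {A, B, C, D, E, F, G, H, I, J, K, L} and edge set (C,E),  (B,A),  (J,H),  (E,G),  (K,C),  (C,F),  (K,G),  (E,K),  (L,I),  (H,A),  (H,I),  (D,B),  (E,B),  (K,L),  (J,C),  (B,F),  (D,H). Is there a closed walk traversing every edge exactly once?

Degrees: A:2, B:4, C:4, D:2, E:4, F:2, G:2, H:4, I:2, J:2, K:4, L:2
All degrees are even and the non-isolated vertices are connected — an Eulerian circuit exists.

Yes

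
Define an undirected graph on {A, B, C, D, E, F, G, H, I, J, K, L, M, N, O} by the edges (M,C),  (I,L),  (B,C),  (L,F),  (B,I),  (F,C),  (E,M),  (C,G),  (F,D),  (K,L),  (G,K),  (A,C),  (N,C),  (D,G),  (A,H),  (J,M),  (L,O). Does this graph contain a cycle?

Yes

The graph has 15 vertices, 17 edges, and 1 connected component.
Since 17 > 15 - 1, a cycle must exist; for instance F-L-K-G-D-F.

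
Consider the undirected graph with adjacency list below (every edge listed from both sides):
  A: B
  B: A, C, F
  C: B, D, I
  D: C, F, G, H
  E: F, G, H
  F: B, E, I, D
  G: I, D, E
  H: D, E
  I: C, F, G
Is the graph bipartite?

Yes

Partition the vertices as {B, D, E, I} vs {A, C, F, G, H}. Each listed edge has one endpoint in each part, so the graph is bipartite.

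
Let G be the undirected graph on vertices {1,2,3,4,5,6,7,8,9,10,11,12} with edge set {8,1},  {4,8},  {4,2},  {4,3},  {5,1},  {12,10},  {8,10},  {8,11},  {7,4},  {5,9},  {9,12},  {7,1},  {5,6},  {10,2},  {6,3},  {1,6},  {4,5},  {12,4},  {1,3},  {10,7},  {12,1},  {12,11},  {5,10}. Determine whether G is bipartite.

The cycle 1-6-5-1 has length 3, which is odd, so the graph is not bipartite.

No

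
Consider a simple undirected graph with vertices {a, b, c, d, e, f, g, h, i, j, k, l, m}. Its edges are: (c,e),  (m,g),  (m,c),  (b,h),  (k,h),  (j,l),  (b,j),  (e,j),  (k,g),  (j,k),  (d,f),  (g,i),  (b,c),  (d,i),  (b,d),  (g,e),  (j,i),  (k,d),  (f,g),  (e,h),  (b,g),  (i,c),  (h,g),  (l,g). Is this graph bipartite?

No

g-h-k-g is an odd cycle (length 3), and a bipartite graph can contain only even cycles.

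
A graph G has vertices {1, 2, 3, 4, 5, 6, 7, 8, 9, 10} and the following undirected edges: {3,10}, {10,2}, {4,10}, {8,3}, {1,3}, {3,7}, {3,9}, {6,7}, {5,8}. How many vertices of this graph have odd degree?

Degrees: 1:1, 2:1, 3:5, 4:1, 5:1, 6:1, 7:2, 8:2, 9:1, 10:3
Odd-degree vertices: 1, 2, 3, 4, 5, 6, 9, 10.

8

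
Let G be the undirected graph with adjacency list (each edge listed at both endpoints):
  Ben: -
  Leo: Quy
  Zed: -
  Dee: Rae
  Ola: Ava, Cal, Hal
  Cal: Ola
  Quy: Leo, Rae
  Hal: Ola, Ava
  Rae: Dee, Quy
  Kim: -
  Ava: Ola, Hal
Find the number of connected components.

Component: {Ben}
Component: {Zed}
Component: {Kim}
Component: {Leo, Dee, Quy, Rae}
Component: {Ola, Cal, Hal, Ava}

5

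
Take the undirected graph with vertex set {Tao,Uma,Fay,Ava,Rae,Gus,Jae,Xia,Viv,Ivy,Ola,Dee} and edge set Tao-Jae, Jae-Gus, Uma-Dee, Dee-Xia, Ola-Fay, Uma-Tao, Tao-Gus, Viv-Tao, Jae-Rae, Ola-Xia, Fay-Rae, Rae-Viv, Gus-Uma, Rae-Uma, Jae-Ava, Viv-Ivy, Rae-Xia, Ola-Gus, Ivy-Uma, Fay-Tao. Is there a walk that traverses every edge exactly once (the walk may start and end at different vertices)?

Degrees: Tao:5, Uma:5, Fay:3, Ava:1, Rae:5, Gus:4, Jae:4, Xia:3, Viv:3, Ivy:2, Ola:3, Dee:2
Odd-degree vertices: Tao, Uma, Fay, Ava, Rae, Xia, Viv, Ola (8 total).
With 8 odd-degree vertices (more than two), no single trail can use every edge.

No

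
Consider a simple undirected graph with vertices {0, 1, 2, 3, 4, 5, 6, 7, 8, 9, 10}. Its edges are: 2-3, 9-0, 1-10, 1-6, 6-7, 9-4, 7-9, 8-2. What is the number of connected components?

3

Component: {5}
Component: {2, 3, 8}
Component: {0, 1, 4, 6, 7, 9, 10}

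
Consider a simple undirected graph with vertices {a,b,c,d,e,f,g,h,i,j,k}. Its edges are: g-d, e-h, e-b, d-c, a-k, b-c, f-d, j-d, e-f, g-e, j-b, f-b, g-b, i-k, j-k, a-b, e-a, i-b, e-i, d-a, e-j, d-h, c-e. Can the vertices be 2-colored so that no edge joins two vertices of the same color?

No

b-e-a-b is an odd cycle (length 3), and a bipartite graph can contain only even cycles.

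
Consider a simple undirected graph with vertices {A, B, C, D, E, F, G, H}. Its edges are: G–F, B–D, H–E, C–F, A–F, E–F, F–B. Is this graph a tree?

Yes

|V| = 8, |E| = 7.
It is connected with exactly 7 edges, hence acyclic — it is a tree.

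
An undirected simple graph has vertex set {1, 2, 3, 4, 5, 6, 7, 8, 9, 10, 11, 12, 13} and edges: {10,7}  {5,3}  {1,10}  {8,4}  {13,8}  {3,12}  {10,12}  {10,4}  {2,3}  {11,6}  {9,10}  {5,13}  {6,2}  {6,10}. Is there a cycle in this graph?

|V| = 13, |E| = 14, number of components = 1.
Since 14 > 13 - 1, a cycle must exist; for instance 10-12-3-5-13-8-4-10.

Yes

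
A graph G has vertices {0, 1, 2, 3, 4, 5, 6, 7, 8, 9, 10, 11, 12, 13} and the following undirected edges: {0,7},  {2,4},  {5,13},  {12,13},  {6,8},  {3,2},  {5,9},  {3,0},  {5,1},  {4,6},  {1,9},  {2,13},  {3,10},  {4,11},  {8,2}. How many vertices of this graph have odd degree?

Degrees: 0:2, 1:2, 2:4, 3:3, 4:3, 5:3, 6:2, 7:1, 8:2, 9:2, 10:1, 11:1, 12:1, 13:3
Odd-degree vertices: 3, 4, 5, 7, 10, 11, 12, 13.

8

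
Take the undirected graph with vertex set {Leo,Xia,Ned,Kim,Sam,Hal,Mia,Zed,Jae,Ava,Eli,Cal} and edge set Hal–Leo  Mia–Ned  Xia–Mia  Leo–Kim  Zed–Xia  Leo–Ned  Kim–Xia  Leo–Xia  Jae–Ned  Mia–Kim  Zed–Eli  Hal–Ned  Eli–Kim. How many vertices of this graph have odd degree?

2

Degrees: Leo:4, Xia:4, Ned:4, Kim:4, Sam:0, Hal:2, Mia:3, Zed:2, Jae:1, Ava:0, Eli:2, Cal:0
Odd-degree vertices: Mia, Jae.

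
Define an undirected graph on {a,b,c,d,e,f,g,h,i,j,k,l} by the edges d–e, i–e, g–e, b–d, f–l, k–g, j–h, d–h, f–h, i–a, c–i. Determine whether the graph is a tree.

|V| = 12, |E| = 11.
It is connected with exactly 11 edges, hence acyclic — it is a tree.

Yes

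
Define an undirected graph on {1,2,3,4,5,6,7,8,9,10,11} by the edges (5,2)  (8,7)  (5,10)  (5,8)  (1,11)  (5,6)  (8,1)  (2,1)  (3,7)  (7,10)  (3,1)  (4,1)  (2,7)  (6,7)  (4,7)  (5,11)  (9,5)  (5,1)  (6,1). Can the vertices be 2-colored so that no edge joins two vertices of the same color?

The cycle 5-1-11-5 has length 3, which is odd, so the graph is not bipartite.

No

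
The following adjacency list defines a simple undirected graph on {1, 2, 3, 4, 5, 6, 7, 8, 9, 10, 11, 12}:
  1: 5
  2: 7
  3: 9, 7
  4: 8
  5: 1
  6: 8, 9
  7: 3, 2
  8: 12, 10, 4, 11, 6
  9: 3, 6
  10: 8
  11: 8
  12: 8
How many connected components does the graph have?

2

Component: {1, 5}
Component: {2, 3, 4, 6, 7, 8, 9, 10, 11, 12}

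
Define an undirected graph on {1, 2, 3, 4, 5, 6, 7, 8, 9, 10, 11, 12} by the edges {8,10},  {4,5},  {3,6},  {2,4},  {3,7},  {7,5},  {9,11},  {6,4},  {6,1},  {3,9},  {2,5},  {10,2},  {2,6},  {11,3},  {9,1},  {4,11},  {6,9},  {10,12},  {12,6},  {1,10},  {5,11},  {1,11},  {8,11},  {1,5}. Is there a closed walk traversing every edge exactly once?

No

Degrees: 1:5, 2:4, 3:4, 4:4, 5:5, 6:6, 7:2, 8:2, 9:4, 10:4, 11:6, 12:2
Vertices with odd degree: 1, 5. An Eulerian circuit requires all degrees even.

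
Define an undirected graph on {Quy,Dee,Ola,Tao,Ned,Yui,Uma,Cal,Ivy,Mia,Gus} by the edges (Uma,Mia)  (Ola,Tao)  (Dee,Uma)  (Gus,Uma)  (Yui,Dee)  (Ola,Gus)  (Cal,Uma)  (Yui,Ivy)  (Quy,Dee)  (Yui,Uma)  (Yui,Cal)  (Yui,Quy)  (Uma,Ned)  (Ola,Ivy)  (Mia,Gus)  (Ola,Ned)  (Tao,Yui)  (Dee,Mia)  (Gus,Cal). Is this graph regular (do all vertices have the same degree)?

Degrees: Quy:2, Dee:4, Ola:4, Tao:2, Ned:2, Yui:6, Uma:6, Cal:3, Ivy:2, Mia:3, Gus:4
Degrees are not all equal (e.g. deg(Quy)=2 but deg(Yui)=6); not regular.

No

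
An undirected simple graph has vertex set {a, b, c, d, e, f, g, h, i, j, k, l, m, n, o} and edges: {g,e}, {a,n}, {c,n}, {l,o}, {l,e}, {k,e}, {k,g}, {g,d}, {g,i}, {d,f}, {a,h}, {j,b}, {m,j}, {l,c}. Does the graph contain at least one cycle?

Yes

The graph has 15 vertices, 14 edges, and 2 connected components.
Since 14 > 15 - 2, a cycle must exist; for instance e-g-k-e.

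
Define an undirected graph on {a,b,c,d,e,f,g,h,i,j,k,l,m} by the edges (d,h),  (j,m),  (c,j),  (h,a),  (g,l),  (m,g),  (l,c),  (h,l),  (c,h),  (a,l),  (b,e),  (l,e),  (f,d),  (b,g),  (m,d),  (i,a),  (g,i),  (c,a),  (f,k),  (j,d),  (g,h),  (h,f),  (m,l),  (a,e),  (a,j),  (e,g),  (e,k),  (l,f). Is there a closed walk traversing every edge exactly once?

No

Degrees: a:6, b:2, c:4, d:4, e:5, f:4, g:6, h:6, i:2, j:4, k:2, l:7, m:4
Vertices with odd degree: e, l. An Eulerian circuit requires all degrees even.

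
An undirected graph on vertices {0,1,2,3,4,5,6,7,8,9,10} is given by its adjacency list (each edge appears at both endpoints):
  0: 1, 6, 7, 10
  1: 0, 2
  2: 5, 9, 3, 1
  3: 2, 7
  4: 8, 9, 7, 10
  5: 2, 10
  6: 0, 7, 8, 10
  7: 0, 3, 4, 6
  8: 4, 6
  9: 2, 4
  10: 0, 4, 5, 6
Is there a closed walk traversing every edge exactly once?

Yes

Degrees: 0:4, 1:2, 2:4, 3:2, 4:4, 5:2, 6:4, 7:4, 8:2, 9:2, 10:4
All degrees are even and the non-isolated vertices are connected — an Eulerian circuit exists.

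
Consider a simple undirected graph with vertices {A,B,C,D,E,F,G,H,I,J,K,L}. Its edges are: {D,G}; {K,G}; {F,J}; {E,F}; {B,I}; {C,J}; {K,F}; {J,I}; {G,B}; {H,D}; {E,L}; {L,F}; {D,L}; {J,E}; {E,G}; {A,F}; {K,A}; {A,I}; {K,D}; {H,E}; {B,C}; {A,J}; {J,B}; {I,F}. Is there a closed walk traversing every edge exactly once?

No

Degrees: A:4, B:4, C:2, D:4, E:5, F:6, G:4, H:2, I:4, J:6, K:4, L:3
Vertices with odd degree: E, L. An Eulerian circuit requires all degrees even.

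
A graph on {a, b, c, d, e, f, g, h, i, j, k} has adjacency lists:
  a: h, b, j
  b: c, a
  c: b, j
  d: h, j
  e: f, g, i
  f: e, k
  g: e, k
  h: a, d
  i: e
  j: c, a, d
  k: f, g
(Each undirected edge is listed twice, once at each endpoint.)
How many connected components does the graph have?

2

Component: {e, f, g, i, k}
Component: {a, b, c, d, h, j}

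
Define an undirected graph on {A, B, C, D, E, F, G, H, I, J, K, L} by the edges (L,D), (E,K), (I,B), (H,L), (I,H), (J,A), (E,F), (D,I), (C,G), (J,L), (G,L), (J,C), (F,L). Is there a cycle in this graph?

|V| = 12, |E| = 13, number of components = 1.
One cycle is J-L-G-C-J.

Yes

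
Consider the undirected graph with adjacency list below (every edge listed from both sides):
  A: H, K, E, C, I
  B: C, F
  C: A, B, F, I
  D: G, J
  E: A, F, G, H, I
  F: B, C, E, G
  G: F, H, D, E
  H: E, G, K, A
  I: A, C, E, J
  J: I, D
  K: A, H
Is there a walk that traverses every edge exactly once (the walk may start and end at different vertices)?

Degrees: A:5, B:2, C:4, D:2, E:5, F:4, G:4, H:4, I:4, J:2, K:2
Odd-degree vertices: A, E (2 total).
The non-isolated vertices are connected and exactly 2 have odd degree, so an Eulerian trail exists (from A to E).

Yes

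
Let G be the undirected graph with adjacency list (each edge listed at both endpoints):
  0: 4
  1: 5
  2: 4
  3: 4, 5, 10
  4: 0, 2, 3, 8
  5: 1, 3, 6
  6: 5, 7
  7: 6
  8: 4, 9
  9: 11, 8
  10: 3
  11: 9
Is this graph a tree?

|V| = 12, |E| = 11.
Connected and |E| = |V| - 1, which characterizes a tree.

Yes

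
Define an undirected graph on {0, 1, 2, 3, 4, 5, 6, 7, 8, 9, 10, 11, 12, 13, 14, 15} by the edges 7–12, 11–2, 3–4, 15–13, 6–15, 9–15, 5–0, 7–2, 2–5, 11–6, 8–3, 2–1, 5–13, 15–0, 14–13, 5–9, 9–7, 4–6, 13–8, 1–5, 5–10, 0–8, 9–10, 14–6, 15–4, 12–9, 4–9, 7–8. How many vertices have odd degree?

Degrees: 0:3, 1:2, 2:4, 3:2, 4:4, 5:6, 6:4, 7:4, 8:4, 9:6, 10:2, 11:2, 12:2, 13:4, 14:2, 15:5
Odd-degree vertices: 0, 15.

2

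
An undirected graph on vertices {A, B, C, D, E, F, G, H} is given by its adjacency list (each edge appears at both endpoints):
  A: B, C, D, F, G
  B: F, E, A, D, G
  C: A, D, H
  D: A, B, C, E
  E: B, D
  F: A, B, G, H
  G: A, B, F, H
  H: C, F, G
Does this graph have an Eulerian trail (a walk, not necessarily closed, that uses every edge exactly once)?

No

Degrees: A:5, B:5, C:3, D:4, E:2, F:4, G:4, H:3
Odd-degree vertices: A, B, C, H (4 total).
With 4 odd-degree vertices (more than two), no single trail can use every edge.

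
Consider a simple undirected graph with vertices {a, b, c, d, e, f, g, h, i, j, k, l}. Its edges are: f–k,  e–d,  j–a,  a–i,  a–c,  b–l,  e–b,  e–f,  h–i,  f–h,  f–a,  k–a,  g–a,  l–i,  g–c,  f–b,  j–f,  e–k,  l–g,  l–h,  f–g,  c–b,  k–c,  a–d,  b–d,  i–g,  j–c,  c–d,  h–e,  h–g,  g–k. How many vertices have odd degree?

Degrees: a:7, b:5, c:6, d:4, e:5, f:7, g:7, h:5, i:4, j:3, k:5, l:4
Odd-degree vertices: a, b, e, f, g, h, j, k.

8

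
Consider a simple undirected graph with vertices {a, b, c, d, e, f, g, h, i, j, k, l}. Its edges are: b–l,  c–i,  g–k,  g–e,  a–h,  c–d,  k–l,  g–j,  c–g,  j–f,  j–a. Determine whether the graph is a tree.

|V| = 12, |E| = 11.
Connected and |E| = |V| - 1, which characterizes a tree.

Yes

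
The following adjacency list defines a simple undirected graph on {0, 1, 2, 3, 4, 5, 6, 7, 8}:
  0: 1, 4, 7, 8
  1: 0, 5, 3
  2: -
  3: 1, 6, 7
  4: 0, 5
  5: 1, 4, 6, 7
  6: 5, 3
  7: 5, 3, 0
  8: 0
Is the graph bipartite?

Color {1, 2, 4, 6, 7, 8} black and {0, 3, 5} white. No edge joins two same-colored vertices, so the graph is bipartite.

Yes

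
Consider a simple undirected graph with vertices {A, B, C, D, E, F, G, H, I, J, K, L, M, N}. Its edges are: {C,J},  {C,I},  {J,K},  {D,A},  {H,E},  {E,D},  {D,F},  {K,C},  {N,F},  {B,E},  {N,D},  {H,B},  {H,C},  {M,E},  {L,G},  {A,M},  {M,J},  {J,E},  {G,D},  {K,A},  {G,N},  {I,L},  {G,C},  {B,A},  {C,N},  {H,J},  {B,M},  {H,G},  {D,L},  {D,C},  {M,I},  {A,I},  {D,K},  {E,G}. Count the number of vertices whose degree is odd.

Degrees: A:5, B:4, C:7, D:8, E:6, F:2, G:6, H:5, I:4, J:5, K:4, L:3, M:5, N:4
Odd-degree vertices: A, C, H, J, L, M.

6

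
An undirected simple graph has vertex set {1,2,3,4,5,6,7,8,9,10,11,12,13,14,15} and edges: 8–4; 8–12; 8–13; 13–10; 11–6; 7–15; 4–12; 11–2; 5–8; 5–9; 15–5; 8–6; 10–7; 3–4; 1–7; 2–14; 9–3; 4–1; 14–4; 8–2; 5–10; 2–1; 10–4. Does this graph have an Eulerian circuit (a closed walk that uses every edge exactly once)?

No

Degrees: 1:3, 2:4, 3:2, 4:6, 5:4, 6:2, 7:3, 8:6, 9:2, 10:4, 11:2, 12:2, 13:2, 14:2, 15:2
1, 7 have odd degree; an Eulerian circuit needs every degree to be even, so none exists.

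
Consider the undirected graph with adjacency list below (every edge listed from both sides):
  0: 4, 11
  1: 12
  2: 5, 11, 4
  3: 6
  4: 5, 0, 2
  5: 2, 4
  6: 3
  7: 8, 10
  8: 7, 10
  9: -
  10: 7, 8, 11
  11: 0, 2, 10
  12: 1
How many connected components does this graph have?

4

Component: {9}
Component: {1, 12}
Component: {3, 6}
Component: {0, 2, 4, 5, 7, 8, 10, 11}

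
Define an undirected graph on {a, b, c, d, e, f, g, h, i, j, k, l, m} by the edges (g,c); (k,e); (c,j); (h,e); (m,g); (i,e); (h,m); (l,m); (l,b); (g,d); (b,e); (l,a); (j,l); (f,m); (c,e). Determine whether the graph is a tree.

The graph has 13 vertices and 15 edges.
Connected but with 15 > 12 edges, so it has a cycle and is not a tree.

No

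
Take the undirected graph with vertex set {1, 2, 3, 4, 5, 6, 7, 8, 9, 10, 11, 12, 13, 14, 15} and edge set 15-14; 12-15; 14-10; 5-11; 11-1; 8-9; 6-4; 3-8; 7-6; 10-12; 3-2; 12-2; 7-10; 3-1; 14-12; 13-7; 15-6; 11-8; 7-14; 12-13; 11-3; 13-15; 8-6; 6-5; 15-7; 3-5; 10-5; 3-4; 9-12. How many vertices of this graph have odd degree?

4

Degrees: 1:2, 2:2, 3:6, 4:2, 5:4, 6:5, 7:5, 8:4, 9:2, 10:4, 11:4, 12:6, 13:3, 14:4, 15:5
Odd-degree vertices: 6, 7, 13, 15.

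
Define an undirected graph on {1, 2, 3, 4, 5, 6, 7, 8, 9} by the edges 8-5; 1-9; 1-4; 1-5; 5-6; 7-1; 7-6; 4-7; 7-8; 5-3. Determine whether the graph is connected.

No

Component: {2}
Component: {1, 3, 4, 5, 6, 7, 8, 9}
No edge joins these 2 groups, so the graph is disconnected.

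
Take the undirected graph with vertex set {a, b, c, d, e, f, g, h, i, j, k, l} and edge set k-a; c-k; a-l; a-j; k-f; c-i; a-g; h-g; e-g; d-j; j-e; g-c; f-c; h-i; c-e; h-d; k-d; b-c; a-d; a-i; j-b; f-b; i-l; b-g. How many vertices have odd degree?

4

Degrees: a:6, b:4, c:6, d:4, e:3, f:3, g:5, h:3, i:4, j:4, k:4, l:2
Odd-degree vertices: e, f, g, h.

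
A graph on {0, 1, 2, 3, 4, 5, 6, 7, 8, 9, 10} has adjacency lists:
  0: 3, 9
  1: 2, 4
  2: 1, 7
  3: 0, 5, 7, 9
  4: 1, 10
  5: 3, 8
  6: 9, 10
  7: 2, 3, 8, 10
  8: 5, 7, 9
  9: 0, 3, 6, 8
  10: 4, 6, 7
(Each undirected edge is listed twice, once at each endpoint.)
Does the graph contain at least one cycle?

Yes

|V| = 11, |E| = 15, number of components = 1.
Since 15 > 11 - 1, a cycle must exist; for instance 7-10-4-1-2-7.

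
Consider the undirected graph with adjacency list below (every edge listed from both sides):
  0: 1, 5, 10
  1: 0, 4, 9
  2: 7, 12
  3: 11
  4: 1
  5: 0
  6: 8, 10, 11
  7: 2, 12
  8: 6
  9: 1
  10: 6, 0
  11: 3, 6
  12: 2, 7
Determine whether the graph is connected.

Component: {2, 7, 12}
Component: {0, 1, 3, 4, 5, 6, 8, 9, 10, 11}
No edge joins these 2 groups, so the graph is disconnected.

No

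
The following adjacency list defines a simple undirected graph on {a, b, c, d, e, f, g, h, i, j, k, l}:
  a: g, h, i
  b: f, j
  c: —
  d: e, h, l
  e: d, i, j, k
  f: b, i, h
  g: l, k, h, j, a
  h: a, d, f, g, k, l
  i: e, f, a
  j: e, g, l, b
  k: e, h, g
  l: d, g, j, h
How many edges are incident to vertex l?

4

Neighbors of l: d, g, h, j.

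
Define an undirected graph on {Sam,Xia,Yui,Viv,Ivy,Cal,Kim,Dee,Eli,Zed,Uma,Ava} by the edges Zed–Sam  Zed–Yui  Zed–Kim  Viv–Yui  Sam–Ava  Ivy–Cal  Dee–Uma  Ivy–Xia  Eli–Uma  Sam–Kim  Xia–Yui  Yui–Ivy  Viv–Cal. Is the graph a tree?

|V| = 12, |E| = 13.
It splits into 2 components, so it cannot be a tree.

No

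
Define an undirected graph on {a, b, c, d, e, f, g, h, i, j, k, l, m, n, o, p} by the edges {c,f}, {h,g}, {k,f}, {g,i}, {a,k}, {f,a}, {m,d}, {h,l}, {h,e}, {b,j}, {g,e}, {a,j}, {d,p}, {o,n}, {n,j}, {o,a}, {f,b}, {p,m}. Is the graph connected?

No

Component: {d, m, p}
Component: {e, g, h, i, l}
Component: {a, b, c, f, j, k, n, o}
No edge joins these 3 groups, so the graph is disconnected.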